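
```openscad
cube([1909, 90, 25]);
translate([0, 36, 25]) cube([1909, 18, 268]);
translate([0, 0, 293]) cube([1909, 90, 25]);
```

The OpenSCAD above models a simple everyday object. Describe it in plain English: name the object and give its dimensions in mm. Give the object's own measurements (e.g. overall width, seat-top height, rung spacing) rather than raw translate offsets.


An I-beam lying along x, 1909 mm long. Overall section height 318 mm. Two flanges 90 mm wide (y) and 25 mm thick, one on the floor and one at the top; a web 18 mm thick runs between them, centred on the flange width.


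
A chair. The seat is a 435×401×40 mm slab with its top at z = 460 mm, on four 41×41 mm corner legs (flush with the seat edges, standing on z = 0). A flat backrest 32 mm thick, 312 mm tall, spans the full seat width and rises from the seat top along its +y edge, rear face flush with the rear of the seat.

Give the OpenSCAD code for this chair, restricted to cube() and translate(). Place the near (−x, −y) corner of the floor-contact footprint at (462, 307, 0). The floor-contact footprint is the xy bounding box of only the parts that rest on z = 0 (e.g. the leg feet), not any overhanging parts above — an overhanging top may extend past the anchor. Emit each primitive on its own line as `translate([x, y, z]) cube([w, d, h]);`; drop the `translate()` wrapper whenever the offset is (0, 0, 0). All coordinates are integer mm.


translate([462, 307, 420]) cube([435, 401, 40]);
translate([462, 307, 0]) cube([41, 41, 420]);
translate([856, 307, 0]) cube([41, 41, 420]);
translate([462, 667, 0]) cube([41, 41, 420]);
translate([856, 667, 0]) cube([41, 41, 420]);
translate([462, 676, 460]) cube([435, 32, 312]);


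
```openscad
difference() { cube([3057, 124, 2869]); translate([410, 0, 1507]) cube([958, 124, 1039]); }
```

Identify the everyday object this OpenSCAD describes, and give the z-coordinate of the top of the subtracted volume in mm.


A wall with a window opening. The window head height is 2546 mm.

A wall with a rectangular opening subtracted — a window. Sill at z = 1507, opening 1039 mm tall, so the head is at 1507 + 1039 = 2546 mm.


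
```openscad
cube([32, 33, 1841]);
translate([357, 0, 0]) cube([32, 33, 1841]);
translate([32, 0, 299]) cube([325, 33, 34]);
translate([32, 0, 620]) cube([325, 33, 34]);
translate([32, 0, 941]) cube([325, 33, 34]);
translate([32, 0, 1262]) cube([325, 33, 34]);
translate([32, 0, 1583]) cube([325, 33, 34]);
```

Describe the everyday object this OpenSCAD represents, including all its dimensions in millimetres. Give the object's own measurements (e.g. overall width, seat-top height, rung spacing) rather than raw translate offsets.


A straight ladder. Two 32×33 mm vertical rails, 1841 mm tall, stand 389 mm apart (outside-to-outside) with their front faces coplanar on the −y side. 5 rungs, each 33 mm deep and 34 mm tall, span between the inner faces of the rails, front faces flush with the rails. The lowest rung's underside is at z = 299 mm and rungs are spaced 321 mm apart (underside to underside).


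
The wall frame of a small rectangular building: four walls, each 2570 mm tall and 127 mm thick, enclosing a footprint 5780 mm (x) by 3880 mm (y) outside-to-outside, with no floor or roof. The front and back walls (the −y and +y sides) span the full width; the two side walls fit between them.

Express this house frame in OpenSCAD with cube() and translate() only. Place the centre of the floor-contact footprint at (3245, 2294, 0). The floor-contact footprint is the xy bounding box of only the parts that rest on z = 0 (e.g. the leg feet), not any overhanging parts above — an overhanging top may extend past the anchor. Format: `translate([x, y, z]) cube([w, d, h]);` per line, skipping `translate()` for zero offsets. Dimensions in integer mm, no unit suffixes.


translate([355, 354, 0]) cube([5780, 127, 2570]);
translate([355, 4107, 0]) cube([5780, 127, 2570]);
translate([355, 481, 0]) cube([127, 3626, 2570]);
translate([6008, 481, 0]) cube([127, 3626, 2570]);


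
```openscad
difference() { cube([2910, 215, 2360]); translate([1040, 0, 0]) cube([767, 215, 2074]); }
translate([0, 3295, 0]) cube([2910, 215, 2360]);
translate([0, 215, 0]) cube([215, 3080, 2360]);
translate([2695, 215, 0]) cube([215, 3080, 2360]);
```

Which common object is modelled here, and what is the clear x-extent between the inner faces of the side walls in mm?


A single room. The interior width is 2480 mm.

Four walls enclosing a rectangle with a door in the front wall — a room. Outside width 2910 minus two 215 mm walls gives 2480 mm.


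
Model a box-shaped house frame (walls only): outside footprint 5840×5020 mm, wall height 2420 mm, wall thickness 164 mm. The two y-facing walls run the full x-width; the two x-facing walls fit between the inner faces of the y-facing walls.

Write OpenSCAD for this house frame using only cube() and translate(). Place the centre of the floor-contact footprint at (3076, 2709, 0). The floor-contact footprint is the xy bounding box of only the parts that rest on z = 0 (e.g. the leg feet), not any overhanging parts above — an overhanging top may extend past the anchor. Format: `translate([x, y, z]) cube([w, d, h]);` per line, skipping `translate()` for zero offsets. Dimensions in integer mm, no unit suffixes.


translate([156, 199, 0]) cube([5840, 164, 2420]);
translate([156, 5055, 0]) cube([5840, 164, 2420]);
translate([156, 363, 0]) cube([164, 4692, 2420]);
translate([5832, 363, 0]) cube([164, 4692, 2420]);


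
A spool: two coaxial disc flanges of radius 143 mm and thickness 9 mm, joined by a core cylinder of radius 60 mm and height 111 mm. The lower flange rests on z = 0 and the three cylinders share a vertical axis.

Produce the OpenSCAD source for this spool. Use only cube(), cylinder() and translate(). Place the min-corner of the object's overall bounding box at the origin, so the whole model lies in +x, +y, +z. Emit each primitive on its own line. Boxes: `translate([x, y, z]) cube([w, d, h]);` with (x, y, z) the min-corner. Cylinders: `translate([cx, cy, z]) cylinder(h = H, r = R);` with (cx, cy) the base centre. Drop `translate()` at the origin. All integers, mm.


translate([143, 143, 0]) cylinder(h = 9, r = 143);
translate([143, 143, 9]) cylinder(h = 111, r = 60);
translate([143, 143, 120]) cylinder(h = 9, r = 143);


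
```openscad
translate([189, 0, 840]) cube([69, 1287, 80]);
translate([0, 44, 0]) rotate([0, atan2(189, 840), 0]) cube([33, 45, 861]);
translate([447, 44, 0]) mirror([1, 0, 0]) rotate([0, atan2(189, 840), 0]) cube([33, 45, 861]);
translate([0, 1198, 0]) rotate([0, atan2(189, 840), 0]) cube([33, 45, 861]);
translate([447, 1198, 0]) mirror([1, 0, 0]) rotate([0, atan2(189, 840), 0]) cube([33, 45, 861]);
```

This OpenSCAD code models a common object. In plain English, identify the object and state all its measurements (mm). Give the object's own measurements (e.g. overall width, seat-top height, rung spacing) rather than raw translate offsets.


A sawhorse. A 69×1287×80 mm beam (x, y, z) sits on two A-frame leg pairs. Each pair is two raked legs of 33×45 mm section (45 mm along y) splaying symmetrically in x. Each leg rises 840 mm vertically over 189 mm of horizontal reach and is 861 mm long along its own axis. Every leg's outer bottom edge rests on the floor and its outer top edge meets a bottom edge of the beam — the left legs (tilting toward +x) meet the beam's −x bottom edge, the right legs (their mirror images, tilting toward −x) meet its +x bottom edge — so the leg tops tuck under the beam, the beam's underside is 840 mm above the floor, and the feet are 447 mm apart outside-to-outside with the beam centred between them. The two leg pairs are set in 44 mm from either end of the beam.


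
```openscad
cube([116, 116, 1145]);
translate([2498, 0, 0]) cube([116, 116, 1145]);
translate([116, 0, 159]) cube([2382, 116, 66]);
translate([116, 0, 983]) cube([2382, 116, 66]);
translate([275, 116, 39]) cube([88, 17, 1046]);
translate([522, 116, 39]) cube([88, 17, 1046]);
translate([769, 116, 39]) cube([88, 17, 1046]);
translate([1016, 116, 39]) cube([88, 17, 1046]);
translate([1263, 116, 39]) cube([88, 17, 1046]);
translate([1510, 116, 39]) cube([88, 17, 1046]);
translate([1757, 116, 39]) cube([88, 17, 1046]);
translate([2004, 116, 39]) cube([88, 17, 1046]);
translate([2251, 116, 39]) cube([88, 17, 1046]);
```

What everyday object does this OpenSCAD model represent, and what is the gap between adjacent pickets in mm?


A fence section. The picket gap is 159 mm.

Two posts, two rails, 9 pickets — a fence section. Span 2382 mm holds 9 pickets of 88 mm with 10 equal gaps: ⌊(2382 − 9·88) / 10⌋ = 159 mm.


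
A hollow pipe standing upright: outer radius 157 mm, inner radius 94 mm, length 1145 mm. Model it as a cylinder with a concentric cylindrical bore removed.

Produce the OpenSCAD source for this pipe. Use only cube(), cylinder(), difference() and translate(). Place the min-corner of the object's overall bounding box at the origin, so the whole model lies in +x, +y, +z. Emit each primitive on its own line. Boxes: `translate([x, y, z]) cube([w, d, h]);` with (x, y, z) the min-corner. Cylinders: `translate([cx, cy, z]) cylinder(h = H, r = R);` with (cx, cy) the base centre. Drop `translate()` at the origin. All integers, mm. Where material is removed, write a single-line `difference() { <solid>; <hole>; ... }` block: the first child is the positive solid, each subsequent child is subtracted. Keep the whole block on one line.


difference() { translate([157, 157, 0]) cylinder(h = 1145, r = 157); translate([157, 157, 0]) cylinder(h = 1145, r = 94); }


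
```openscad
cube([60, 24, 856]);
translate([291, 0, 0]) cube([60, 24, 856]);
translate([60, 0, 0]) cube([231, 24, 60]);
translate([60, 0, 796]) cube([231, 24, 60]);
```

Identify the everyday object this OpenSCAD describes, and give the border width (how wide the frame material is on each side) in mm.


A picture frame. The border width is 60 mm.

Four thin pieces enclosing a rectangular opening — a picture frame. The two full-height stiles are 856 mm tall; the top rail sits at z = 796 and is 60 mm tall, so the border above the opening is 856 − 796 = 60 mm, matching the stile x-width.


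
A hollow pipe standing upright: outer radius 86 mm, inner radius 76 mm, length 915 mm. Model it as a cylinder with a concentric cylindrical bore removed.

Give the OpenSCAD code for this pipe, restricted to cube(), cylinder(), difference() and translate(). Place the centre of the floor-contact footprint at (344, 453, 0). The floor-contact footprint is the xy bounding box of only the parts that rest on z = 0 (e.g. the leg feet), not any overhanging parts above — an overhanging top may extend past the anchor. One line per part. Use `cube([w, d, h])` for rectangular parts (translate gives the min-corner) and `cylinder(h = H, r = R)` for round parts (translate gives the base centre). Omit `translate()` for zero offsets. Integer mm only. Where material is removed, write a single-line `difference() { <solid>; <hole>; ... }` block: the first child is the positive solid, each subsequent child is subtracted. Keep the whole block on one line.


difference() { translate([344, 453, 0]) cylinder(h = 915, r = 86); translate([344, 453, 0]) cylinder(h = 915, r = 76); }


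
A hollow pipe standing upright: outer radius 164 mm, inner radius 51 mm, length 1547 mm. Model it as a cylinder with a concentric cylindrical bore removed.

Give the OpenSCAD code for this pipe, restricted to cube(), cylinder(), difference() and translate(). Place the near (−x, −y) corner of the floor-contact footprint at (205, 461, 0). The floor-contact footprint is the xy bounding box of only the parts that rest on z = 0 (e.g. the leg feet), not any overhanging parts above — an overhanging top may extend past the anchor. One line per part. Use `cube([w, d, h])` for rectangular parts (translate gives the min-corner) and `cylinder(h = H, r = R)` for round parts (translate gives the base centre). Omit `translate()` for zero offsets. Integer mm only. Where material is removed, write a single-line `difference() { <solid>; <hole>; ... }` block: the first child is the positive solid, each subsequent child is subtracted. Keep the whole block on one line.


difference() { translate([369, 625, 0]) cylinder(h = 1547, r = 164); translate([369, 625, 0]) cylinder(h = 1547, r = 51); }


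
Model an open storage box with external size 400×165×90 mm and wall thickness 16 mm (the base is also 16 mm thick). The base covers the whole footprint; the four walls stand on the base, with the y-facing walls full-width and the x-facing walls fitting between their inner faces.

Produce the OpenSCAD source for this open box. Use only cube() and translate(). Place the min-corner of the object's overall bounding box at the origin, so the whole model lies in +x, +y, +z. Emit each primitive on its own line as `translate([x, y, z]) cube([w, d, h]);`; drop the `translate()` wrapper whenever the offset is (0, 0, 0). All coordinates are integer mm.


cube([400, 165, 16]);
translate([0, 0, 16]) cube([400, 16, 74]);
translate([0, 149, 16]) cube([400, 16, 74]);
translate([0, 16, 16]) cube([16, 133, 74]);
translate([384, 16, 16]) cube([16, 133, 74]);


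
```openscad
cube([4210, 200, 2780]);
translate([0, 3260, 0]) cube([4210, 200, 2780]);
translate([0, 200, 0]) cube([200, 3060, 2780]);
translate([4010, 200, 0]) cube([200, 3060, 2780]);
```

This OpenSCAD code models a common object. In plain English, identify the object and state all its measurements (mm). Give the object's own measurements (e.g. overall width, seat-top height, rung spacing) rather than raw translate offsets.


The wall frame of a small rectangular building: four walls, each 2780 mm tall and 200 mm thick, enclosing a footprint 4210 mm (x) by 3460 mm (y) outside-to-outside, with no floor or roof. The front and back walls (the −y and +y sides) span the full width; the two side walls fit between them.


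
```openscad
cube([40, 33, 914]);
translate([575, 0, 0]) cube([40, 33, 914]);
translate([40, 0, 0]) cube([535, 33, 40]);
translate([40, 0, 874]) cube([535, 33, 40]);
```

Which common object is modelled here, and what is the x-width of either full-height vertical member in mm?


A picture frame. The border width is 40 mm.

Four thin pieces enclosing a rectangular opening — a picture frame. The two full-height stiles are 914 mm tall; the top rail sits at z = 874 and is 40 mm tall, so the border above the opening is 914 − 874 = 40 mm, matching the stile x-width.


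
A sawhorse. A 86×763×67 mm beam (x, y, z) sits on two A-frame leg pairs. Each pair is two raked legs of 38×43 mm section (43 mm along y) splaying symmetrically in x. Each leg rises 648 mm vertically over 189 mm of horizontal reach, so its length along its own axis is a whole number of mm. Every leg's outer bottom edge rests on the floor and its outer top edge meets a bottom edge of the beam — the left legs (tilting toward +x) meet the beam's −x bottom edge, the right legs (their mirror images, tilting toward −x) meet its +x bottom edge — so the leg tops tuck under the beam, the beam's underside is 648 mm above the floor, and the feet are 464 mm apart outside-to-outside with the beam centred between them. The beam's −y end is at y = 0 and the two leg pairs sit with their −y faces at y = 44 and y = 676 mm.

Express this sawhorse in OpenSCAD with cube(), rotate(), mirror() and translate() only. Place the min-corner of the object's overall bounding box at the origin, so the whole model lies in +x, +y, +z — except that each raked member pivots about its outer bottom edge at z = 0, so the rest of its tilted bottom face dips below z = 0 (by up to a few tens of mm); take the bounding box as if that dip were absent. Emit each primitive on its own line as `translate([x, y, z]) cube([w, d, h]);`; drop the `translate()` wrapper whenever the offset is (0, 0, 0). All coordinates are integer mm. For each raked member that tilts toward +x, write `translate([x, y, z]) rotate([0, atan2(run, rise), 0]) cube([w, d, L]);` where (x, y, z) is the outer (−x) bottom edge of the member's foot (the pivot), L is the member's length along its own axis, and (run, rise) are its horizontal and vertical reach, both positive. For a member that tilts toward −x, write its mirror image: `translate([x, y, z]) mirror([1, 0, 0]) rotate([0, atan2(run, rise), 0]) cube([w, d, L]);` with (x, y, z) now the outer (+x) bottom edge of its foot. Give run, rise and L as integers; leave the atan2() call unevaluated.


translate([189, 0, 648]) cube([86, 763, 67]);
translate([0, 44, 0]) rotate([0, atan2(189, 648), 0]) cube([38, 43, 675]);
translate([464, 44, 0]) mirror([1, 0, 0]) rotate([0, atan2(189, 648), 0]) cube([38, 43, 675]);
translate([0, 676, 0]) rotate([0, atan2(189, 648), 0]) cube([38, 43, 675]);
translate([464, 676, 0]) mirror([1, 0, 0]) rotate([0, atan2(189, 648), 0]) cube([38, 43, 675]);


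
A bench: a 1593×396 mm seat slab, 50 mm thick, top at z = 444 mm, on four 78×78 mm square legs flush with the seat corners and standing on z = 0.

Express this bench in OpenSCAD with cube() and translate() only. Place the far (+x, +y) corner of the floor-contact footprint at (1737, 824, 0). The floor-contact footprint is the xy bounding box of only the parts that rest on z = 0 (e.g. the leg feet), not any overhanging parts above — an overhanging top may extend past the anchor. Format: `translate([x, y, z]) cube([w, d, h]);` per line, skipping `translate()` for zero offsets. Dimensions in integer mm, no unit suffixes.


translate([144, 428, 394]) cube([1593, 396, 50]);
translate([144, 428, 0]) cube([78, 78, 394]);
translate([144, 746, 0]) cube([78, 78, 394]);
translate([1659, 428, 0]) cube([78, 78, 394]);
translate([1659, 746, 0]) cube([78, 78, 394]);


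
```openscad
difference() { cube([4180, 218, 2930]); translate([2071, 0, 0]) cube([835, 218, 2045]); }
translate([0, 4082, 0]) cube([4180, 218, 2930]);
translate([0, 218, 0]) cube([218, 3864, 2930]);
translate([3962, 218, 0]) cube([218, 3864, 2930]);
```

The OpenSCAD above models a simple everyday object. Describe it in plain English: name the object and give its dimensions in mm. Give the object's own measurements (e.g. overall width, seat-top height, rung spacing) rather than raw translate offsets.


A single room: four walls, each 2930 mm tall and 218 mm thick, enclosing an outside footprint 4180×4300 mm (x × y), no floor or roof. The front and back walls (−y and +y sides) run the full x-width; the side walls fit between their inner faces. A door opening 835 mm wide and 2045 mm tall is cut through the front wall from the floor up, its −x edge 2071 mm from the wall's −x end.


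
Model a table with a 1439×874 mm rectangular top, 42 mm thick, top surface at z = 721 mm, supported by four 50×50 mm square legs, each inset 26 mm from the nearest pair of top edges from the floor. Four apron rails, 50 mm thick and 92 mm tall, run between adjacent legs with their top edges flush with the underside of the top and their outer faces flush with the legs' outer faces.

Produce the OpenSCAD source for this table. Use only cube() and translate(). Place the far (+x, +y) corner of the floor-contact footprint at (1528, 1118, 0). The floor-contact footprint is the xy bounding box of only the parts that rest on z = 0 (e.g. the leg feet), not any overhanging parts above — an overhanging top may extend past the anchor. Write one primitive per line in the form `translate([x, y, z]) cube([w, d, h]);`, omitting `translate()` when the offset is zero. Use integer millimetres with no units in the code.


translate([115, 270, 679]) cube([1439, 874, 42]);
translate([141, 296, 0]) cube([50, 50, 679]);
translate([1478, 296, 0]) cube([50, 50, 679]);
translate([141, 1068, 0]) cube([50, 50, 679]);
translate([1478, 1068, 0]) cube([50, 50, 679]);
translate([191, 296, 587]) cube([1287, 50, 92]);
translate([191, 1068, 587]) cube([1287, 50, 92]);
translate([141, 346, 587]) cube([50, 722, 92]);
translate([1478, 346, 587]) cube([50, 722, 92]);


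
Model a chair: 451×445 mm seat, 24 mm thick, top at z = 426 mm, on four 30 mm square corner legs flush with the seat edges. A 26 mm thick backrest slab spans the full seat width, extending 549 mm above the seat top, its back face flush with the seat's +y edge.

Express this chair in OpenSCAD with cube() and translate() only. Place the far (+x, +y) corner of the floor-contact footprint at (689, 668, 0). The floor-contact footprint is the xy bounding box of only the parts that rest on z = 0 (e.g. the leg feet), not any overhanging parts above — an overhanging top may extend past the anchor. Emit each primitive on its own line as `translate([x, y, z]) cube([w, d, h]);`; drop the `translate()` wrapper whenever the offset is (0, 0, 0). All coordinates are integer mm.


translate([238, 223, 402]) cube([451, 445, 24]);
translate([238, 223, 0]) cube([30, 30, 402]);
translate([659, 223, 0]) cube([30, 30, 402]);
translate([238, 638, 0]) cube([30, 30, 402]);
translate([659, 638, 0]) cube([30, 30, 402]);
translate([238, 642, 426]) cube([451, 26, 549]);


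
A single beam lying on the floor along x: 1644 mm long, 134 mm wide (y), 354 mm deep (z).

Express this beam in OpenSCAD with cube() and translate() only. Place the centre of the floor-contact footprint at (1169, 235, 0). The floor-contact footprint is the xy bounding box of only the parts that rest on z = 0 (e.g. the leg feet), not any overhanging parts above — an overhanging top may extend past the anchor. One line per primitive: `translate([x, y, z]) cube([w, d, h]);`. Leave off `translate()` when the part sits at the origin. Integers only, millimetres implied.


translate([347, 168, 0]) cube([1644, 134, 354]);


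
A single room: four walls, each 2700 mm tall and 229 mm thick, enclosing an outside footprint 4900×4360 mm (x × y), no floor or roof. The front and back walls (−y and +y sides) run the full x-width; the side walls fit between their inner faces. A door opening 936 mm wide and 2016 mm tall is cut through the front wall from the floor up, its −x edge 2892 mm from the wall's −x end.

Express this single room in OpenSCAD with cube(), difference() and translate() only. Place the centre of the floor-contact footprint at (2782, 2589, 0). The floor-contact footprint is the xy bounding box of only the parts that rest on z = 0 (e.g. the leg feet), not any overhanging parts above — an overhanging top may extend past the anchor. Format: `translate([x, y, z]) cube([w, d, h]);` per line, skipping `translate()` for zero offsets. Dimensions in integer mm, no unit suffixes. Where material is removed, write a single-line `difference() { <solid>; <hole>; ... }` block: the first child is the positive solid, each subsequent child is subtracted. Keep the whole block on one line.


difference() { translate([332, 409, 0]) cube([4900, 229, 2700]); translate([3224, 409, 0]) cube([936, 229, 2016]); }
translate([332, 4540, 0]) cube([4900, 229, 2700]);
translate([332, 638, 0]) cube([229, 3902, 2700]);
translate([5003, 638, 0]) cube([229, 3902, 2700]);


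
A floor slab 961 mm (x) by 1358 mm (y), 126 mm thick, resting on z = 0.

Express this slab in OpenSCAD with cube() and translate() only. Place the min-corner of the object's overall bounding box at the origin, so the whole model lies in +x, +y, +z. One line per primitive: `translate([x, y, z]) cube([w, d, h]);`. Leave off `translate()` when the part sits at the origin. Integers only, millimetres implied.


cube([961, 1358, 126]);


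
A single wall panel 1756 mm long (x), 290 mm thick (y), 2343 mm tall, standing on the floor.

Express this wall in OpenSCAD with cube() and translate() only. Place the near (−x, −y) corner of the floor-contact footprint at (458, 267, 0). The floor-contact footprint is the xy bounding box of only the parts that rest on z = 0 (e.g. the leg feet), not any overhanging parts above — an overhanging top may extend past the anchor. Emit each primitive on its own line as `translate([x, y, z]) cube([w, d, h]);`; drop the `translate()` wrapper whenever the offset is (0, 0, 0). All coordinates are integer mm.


translate([458, 267, 0]) cube([1756, 290, 2343]);


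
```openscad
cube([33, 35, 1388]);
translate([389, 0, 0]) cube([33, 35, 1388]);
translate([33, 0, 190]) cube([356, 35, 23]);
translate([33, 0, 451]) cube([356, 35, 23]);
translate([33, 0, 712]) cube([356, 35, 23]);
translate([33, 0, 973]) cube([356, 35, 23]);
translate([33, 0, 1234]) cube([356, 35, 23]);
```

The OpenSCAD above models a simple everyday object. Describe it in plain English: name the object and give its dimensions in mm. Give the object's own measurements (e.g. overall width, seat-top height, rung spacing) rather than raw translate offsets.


A straight ladder. Two 33×35 mm vertical rails, 1388 mm tall, stand 422 mm apart (outside-to-outside) with their front faces coplanar on the −y side. 5 rungs, each 35 mm deep and 23 mm tall, span between the inner faces of the rails, front faces flush with the rails. The lowest rung's underside is at z = 190 mm and rungs are spaced 261 mm apart (underside to underside).


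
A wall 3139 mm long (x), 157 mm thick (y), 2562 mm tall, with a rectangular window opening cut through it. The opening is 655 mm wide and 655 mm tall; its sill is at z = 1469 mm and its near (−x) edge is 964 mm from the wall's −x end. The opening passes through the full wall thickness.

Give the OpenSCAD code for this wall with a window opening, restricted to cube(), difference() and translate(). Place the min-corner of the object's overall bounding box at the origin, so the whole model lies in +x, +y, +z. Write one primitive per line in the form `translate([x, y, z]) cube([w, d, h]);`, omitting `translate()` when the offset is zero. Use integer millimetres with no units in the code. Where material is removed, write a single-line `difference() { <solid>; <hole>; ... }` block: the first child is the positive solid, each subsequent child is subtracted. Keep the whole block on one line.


difference() { cube([3139, 157, 2562]); translate([964, 0, 1469]) cube([655, 157, 655]); }


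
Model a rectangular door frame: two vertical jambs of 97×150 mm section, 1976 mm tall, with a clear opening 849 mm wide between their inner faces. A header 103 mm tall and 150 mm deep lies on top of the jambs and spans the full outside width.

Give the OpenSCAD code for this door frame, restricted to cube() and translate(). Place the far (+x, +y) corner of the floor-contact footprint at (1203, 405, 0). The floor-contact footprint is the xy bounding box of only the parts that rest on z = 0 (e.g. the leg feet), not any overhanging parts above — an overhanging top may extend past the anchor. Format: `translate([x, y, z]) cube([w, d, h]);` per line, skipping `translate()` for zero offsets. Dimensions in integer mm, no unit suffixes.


translate([160, 255, 0]) cube([97, 150, 1976]);
translate([1106, 255, 0]) cube([97, 150, 1976]);
translate([160, 255, 1976]) cube([1043, 150, 103]);


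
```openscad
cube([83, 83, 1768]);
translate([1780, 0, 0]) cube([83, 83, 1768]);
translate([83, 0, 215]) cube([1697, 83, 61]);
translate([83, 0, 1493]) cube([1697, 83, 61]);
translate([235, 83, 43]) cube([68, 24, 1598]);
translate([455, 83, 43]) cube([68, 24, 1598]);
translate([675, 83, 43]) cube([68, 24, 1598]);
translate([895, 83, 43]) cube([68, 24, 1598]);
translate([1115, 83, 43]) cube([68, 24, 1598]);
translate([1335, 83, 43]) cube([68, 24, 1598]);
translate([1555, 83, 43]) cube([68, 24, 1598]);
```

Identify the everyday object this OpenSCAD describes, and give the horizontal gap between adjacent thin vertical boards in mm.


A fence section. The picket gap is 152 mm.

Two posts, two rails, 7 pickets — a fence section. Span 1697 mm holds 7 pickets of 68 mm with 8 equal gaps: ⌊(1697 − 7·68) / 8⌋ = 152 mm.


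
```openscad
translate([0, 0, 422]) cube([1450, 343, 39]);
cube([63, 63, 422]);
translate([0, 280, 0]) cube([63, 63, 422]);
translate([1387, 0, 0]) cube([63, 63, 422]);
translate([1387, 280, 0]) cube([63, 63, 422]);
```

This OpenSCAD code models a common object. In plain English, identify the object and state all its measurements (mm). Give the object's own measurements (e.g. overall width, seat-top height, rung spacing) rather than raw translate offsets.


A bench: a 1450×343 mm seat slab, 39 mm thick, top at z = 461 mm, on four 63×63 mm square legs flush with the seat corners and standing on z = 0.


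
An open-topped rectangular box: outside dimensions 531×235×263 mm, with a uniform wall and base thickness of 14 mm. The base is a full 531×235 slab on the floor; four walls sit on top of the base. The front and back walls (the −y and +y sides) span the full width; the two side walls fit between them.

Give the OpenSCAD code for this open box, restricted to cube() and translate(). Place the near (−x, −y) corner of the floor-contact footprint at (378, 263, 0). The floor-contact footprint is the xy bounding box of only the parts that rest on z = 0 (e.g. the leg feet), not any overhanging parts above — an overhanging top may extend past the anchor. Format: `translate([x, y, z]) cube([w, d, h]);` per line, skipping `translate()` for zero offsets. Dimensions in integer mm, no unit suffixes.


translate([378, 263, 0]) cube([531, 235, 14]);
translate([378, 263, 14]) cube([531, 14, 249]);
translate([378, 484, 14]) cube([531, 14, 249]);
translate([378, 277, 14]) cube([14, 207, 249]);
translate([895, 277, 14]) cube([14, 207, 249]);


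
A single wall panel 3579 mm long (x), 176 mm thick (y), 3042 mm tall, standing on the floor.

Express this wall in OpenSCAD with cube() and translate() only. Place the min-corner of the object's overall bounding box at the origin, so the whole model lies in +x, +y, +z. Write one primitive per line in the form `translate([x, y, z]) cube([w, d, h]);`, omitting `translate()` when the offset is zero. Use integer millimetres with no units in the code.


cube([3579, 176, 3042]);


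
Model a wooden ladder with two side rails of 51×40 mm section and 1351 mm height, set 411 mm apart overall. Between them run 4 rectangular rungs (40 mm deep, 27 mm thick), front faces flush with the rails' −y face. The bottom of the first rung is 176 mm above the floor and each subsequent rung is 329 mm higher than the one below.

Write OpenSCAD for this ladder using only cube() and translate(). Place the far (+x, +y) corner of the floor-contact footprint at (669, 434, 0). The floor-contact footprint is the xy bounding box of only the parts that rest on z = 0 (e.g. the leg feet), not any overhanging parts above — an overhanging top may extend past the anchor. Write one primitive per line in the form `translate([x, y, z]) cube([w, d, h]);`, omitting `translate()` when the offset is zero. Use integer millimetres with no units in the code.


translate([258, 394, 0]) cube([51, 40, 1351]);
translate([618, 394, 0]) cube([51, 40, 1351]);
translate([309, 394, 176]) cube([309, 40, 27]);
translate([309, 394, 505]) cube([309, 40, 27]);
translate([309, 394, 834]) cube([309, 40, 27]);
translate([309, 394, 1163]) cube([309, 40, 27]);


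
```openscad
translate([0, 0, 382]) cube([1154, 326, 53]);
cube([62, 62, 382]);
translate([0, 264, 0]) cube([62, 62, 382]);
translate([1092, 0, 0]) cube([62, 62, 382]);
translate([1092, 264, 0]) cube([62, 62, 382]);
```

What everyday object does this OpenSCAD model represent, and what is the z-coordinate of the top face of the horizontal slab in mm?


A bench. The seat-top height is 435 mm.

A long slab on four corner posts — a bench. The slab sits at z = 382 with thickness 53, so the top is 382 + 53 = 435 mm.


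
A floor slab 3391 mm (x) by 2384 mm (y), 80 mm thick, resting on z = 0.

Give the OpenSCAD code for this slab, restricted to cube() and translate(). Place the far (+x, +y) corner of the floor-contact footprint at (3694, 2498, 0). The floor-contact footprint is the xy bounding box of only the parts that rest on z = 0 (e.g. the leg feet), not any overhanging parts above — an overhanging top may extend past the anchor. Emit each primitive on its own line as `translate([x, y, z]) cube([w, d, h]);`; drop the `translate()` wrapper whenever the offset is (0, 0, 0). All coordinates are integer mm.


translate([303, 114, 0]) cube([3391, 2384, 80]);


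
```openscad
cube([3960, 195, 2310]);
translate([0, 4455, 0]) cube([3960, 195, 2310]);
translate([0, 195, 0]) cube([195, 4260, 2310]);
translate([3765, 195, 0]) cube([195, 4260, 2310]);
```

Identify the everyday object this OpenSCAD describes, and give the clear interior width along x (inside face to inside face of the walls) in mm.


A house (or room) frame. The interior width is 3570 mm.

Four 2310 mm walls enclosing a rectangle with no floor or roof — a room or house frame. Outside width is 3960 mm and wall thickness is 195 mm, so the interior width is 3960 − 2 × 195 = 3570 mm.


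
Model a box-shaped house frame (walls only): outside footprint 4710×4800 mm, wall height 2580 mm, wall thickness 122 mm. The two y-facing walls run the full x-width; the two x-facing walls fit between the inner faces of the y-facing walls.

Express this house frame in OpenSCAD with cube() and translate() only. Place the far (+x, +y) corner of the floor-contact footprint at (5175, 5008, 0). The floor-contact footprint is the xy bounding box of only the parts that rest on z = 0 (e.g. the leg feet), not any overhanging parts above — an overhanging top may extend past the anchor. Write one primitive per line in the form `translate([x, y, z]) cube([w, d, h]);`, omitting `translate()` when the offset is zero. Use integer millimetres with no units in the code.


translate([465, 208, 0]) cube([4710, 122, 2580]);
translate([465, 4886, 0]) cube([4710, 122, 2580]);
translate([465, 330, 0]) cube([122, 4556, 2580]);
translate([5053, 330, 0]) cube([122, 4556, 2580]);


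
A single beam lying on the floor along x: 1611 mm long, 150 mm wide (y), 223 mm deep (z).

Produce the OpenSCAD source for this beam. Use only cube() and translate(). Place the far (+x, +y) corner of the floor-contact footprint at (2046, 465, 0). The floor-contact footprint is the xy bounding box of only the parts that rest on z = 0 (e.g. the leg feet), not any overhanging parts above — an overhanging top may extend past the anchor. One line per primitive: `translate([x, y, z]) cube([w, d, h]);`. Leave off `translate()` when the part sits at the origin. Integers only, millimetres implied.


translate([435, 315, 0]) cube([1611, 150, 223]);


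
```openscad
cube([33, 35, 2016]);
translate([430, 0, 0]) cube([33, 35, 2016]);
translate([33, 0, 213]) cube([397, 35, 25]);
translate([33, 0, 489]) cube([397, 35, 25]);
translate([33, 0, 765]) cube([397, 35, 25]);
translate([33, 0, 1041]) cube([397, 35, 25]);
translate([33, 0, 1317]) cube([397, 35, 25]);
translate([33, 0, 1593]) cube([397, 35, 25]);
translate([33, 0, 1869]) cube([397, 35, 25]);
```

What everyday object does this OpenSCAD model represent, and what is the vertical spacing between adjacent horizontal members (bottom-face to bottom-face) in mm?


A ladder. The rung spacing is 276 mm.

Two tall 33×35 posts with 7 short bars between them — a ladder. Adjacent rungs sit at z = 213 and z = 489, so the spacing is 489 − 213 = 276 mm.


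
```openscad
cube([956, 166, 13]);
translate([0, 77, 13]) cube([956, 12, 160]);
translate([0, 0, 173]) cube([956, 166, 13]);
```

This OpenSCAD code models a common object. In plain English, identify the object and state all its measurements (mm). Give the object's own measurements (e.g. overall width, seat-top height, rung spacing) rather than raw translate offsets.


An I-beam lying along x, 956 mm long. Overall section height 186 mm. Two flanges 166 mm wide (y) and 13 mm thick, one on the floor and one at the top; a web 12 mm thick runs between them, centred on the flange width.


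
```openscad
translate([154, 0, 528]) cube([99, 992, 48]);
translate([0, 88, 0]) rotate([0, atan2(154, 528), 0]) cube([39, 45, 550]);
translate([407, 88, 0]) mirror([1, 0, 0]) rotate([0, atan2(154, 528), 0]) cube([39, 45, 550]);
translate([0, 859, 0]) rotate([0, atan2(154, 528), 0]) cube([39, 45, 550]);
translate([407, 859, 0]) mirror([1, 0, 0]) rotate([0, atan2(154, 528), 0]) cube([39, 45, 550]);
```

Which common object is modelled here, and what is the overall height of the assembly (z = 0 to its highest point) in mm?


A sawhorse. The overall height is 576 mm.

A beam across two mirrored pairs of raked legs — a sawhorse. The beam's underside is at z = 528 (matching the legs' vertical rise in atan2(154, 528)) and the beam is 48 mm tall, so its top is at 528 + 48 = 576 mm. The raked legs top out at the beam's underside, so that is the highest point.


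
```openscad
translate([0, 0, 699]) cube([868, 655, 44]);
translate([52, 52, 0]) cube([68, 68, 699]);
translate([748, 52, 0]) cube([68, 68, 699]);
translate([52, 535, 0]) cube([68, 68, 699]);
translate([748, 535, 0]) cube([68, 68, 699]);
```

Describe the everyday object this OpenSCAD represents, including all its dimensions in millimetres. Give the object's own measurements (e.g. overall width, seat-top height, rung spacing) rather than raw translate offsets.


A table: top 868 mm (x) × 655 mm (y), 44 mm thick, upper face at z = 743 mm, on four 68×68 mm square legs, each inset 52 mm from the nearest pair of top edges from z = 0 to the bottom of the top.


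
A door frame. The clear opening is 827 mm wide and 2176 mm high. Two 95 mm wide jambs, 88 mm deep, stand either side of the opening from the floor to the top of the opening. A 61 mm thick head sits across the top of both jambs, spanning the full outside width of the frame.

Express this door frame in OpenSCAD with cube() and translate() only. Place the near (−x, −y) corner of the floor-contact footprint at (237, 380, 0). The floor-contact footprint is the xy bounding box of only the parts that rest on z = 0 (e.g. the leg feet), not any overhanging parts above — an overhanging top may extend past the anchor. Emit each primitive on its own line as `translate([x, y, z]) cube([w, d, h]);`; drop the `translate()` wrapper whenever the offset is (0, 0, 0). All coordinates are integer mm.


translate([237, 380, 0]) cube([95, 88, 2176]);
translate([1159, 380, 0]) cube([95, 88, 2176]);
translate([237, 380, 2176]) cube([1017, 88, 61]);


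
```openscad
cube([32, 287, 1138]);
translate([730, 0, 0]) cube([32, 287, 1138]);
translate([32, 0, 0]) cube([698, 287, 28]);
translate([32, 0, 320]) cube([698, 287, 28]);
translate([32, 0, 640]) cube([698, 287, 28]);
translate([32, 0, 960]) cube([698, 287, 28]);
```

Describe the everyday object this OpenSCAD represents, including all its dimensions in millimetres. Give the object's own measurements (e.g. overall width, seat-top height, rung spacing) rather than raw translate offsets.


An open bookshelf. Two side panels, each 32 mm thick, 287 mm deep and 1138 mm tall, stand 762 mm apart (outside-to-outside). Between them sit 4 shelves, each 28 mm thick and 287 mm deep, spanning the full gap between the sides. The bottom shelf rests on the floor (its underside at z = 0) and the clear gap between one shelf's top and the next shelf's underside is 292 mm.


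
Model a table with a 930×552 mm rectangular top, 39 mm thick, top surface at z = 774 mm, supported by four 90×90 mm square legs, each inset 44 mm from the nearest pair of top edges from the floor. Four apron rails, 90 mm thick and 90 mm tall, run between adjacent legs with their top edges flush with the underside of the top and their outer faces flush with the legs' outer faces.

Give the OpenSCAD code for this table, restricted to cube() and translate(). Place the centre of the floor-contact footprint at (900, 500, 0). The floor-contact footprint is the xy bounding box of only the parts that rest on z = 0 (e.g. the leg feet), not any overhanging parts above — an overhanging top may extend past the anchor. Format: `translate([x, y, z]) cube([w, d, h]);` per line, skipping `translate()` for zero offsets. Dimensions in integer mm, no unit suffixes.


// leg_h = 774 - 39 = 735
// apron z = 735 - 90 = 645
translate([435, 224, 735]) cube([930, 552, 39]);
translate([479, 268, 0]) cube([90, 90, 735]);
translate([1231, 268, 0]) cube([90, 90, 735]);
translate([479, 642, 0]) cube([90, 90, 735]);
translate([1231, 642, 0]) cube([90, 90, 735]);
translate([569, 268, 645]) cube([662, 90, 90]);
translate([569, 642, 645]) cube([662, 90, 90]);
translate([479, 358, 645]) cube([90, 284, 90]);
translate([1231, 358, 645]) cube([90, 284, 90]);
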